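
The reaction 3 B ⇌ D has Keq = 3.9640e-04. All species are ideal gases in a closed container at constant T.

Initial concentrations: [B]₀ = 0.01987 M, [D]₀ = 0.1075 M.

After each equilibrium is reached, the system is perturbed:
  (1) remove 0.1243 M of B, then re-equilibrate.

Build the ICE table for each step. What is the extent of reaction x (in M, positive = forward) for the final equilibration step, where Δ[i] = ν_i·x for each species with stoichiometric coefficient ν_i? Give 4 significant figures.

x = -1.1791e-05 M

Q₀ = 1.3703e+04 vs Keq = 3.9640e-04 ⇒ Q>K, reverse
Step 1:
                  B         D
  Initial   0.01987    0.1075
  Change     0.3225   -0.1075
  Equil      0.3423 1.5902e-05
  solve Keq expr → x = -0.1075; check Q = 3.9640e-04
Then remove 0.1243 M of B.
Step 2:
                  B         D
  Initial     0.218 1.5902e-05
  Change  3.5374e-05 -1.1791e-05
  Equil      0.2181 4.1101e-06
  solve Keq expr → x = -1.1791e-05; check Q = 3.9640e-04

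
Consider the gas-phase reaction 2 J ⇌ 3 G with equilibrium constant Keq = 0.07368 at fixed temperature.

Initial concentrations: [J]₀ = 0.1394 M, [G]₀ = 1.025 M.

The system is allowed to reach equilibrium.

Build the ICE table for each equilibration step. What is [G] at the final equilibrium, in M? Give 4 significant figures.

[G]_eq = 0.3047 M

Q₀ = 55.42 vs Keq = 0.07368 ⇒ Q>K, reverse
Step 1:
                    J           G
  I            0.1394       1.025
  C            0.4802     -0.7203
  E            0.6196      0.3047
  solve Keq expr → x = -0.2401; check Q = 0.07368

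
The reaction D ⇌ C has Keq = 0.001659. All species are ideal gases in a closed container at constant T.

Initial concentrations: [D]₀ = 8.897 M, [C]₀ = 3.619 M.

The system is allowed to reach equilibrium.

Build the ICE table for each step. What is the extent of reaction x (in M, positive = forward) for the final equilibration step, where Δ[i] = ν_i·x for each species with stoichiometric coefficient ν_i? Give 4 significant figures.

x = -3.598 M

Q₀ = 0.4068 vs Keq = 0.001659 ⇒ Q>K, reverse
Step 1:
                  D         C
  I           8.897     3.619
  C           3.598    -3.598
  E            12.5   0.02073
  solve Keq expr → x = -3.598; check Q = 0.001659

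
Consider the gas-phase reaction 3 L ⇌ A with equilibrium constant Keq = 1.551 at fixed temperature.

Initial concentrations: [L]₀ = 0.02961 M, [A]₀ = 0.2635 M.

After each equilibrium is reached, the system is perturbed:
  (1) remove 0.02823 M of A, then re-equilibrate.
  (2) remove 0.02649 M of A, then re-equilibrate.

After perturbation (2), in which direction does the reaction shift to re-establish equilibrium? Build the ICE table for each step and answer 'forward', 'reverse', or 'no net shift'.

Q₀ = 1.0150e+04 vs Keq = 1.551 ⇒ Q>K, reverse
Step 1:
                    L           A
  I           0.02961      0.2635
  C             0.406     -0.1353
  E            0.4356      0.1282
  solve Keq expr → x = -0.1353; check Q = 1.551
Then remove 0.02823 M of A.
Step 2:
                    L           A
  I            0.4356     0.09995
  C          -0.02417    0.008056
  E            0.4114       0.108
  solve Keq expr → x = 0.008056; check Q = 1.551
Then remove 0.02649 M of A.
Step 3:
                    L           A
  I            0.4114     0.08151
  C          -0.02465    0.008217
  E            0.3868     0.08973
  solve Keq expr → x = 0.008217; check Q = 1.551

Direction: forward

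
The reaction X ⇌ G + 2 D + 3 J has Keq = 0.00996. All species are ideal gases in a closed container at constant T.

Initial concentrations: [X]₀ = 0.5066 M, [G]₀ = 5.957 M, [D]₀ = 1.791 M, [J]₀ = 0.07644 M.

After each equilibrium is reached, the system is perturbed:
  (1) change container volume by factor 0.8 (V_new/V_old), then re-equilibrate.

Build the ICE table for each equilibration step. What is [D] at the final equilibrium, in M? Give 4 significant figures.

[D]_eq = 2.212 M

Q₀ = 0.01685 vs Keq = 0.00996 ⇒ Q>K, reverse
Step 1:
                   X          G          D          J
  I           0.5066      5.957      1.791    0.07644
  C         0.003971  -0.003971  -0.007941   -0.01191
  E           0.5106      5.953      1.783    0.06453
  solve Keq expr → x = -0.003971; check Q = 0.00996
Then change container volume by factor 0.8 (V_new/V_old).
Step 2:
                   X          G          D          J
  I           0.6382      7.441      2.229    0.08066
  C         0.008173  -0.008173   -0.01635   -0.02452
  E           0.6464      7.433      2.212    0.05614
  solve Keq expr → x = -0.008173; check Q = 0.00996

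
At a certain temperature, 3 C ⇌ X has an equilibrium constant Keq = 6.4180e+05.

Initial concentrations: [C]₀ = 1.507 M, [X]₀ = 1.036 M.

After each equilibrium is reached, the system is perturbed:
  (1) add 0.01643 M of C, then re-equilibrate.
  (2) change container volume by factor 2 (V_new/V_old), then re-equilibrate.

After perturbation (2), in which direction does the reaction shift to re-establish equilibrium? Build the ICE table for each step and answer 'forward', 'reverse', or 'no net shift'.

Q₀ = 0.3027 vs Keq = 6.4180e+05 ⇒ Q<K, forward
Step 1:
                    C           X
  init          1.507       1.036
  Δ            -1.494      0.4979
  eq          0.01337       1.534
  solve Keq expr → x = 0.4979; check Q = 6.4180e+05
Then add 0.01643 M of C.
Step 2:
                    C           X
  init         0.0298       1.534
  Δ          -0.01641    0.005471
  eq          0.01339       1.539
  solve Keq expr → x = 0.005471; check Q = 6.4180e+05
Then change container volume by factor 2 (V_new/V_old).
Step 3:
                    C           X
  init       0.006693      0.7697
  Δ          0.003925   -0.001308
  eq          0.01062      0.7684
  solve Keq expr → x = -0.001308; check Q = 6.4180e+05

Direction: reverse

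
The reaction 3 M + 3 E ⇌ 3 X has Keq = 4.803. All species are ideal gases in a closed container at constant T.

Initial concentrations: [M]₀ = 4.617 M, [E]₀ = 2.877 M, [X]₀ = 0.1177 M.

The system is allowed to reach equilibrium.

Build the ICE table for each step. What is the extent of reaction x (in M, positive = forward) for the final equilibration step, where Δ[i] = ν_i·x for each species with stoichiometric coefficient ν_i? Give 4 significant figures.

Q₀ = 6.9571e-07 vs Keq = 4.803 ⇒ Q<K, forward
Step 1:
                   M          E          X
  Initial      4.617      2.877     0.1177
  Change      -2.273     -2.273      2.273
  Equil        2.344     0.6043       2.39
  solve Keq expr → x = 0.7576; check Q = 4.803

x = 0.7576 M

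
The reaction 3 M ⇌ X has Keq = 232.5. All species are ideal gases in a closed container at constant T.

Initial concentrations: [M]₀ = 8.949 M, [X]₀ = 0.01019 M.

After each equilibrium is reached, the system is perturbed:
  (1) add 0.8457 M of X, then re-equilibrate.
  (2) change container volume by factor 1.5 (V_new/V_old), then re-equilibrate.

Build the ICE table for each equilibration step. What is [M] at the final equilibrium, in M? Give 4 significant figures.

Q₀ = 1.4218e-05 vs Keq = 232.5 ⇒ Q<K, forward
Step 1:
                   M          X
  I            8.949    0.01019
  C           -8.717      2.906
  E           0.2323      2.916
  solve Keq expr → x = 2.906; check Q = 232.5
Then add 0.8457 M of X.
Step 2:
                   M          X
  I           0.2323      3.761
  C          0.02043  -0.006811
  E           0.2528      3.755
  solve Keq expr → x = -0.006811; check Q = 232.5
Then change container volume by factor 1.5 (V_new/V_old).
Step 3:
                   M          X
  I           0.1685      2.503
  C          0.05179   -0.01726
  E           0.2203      2.486
  solve Keq expr → x = -0.01726; check Q = 232.5

[M]_eq = 0.2203 M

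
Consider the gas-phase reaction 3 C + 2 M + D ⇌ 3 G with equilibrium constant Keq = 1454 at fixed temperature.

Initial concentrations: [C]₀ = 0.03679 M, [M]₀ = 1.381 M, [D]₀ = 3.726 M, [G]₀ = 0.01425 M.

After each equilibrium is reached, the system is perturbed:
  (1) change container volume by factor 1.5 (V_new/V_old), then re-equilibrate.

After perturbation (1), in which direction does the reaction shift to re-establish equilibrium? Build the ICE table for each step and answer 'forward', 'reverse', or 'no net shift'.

Direction: reverse

Q₀ = 0.008178 vs Keq = 1454 ⇒ Q<K, forward
Step 1:
                    C           M           D           G
  init        0.03679       1.381       3.726     0.01425
  Δ          -0.03452    -0.02302    -0.01151     0.03452
  eq         0.002267       1.358       3.714     0.04877
  solve Keq expr → x = 0.01151; check Q = 1454
Then change container volume by factor 1.5 (V_new/V_old).
Step 2:
                    C           M           D           G
  init       0.001511      0.9053       2.476     0.03252
  Δ        7.0560e-04  4.7040e-04  2.3520e-04 -7.0560e-04
  eq         0.002217      0.9058       2.477     0.03181
  solve Keq expr → x = -2.3520e-04; check Q = 1454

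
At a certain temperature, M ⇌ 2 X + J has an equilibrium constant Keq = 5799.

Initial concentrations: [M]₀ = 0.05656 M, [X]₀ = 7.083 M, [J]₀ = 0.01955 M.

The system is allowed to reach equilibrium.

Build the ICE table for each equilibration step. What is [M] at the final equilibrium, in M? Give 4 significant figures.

Q₀ = 17.34 vs Keq = 5799 ⇒ Q<K, forward
Step 1:
                  M         X         J
  Initial   0.05656     7.083   0.01955
  Change   -0.05589    0.1118   0.05589
  Equil   6.7338e-04     7.195   0.07544
  solve Keq expr → x = 0.05589; check Q = 5799

[M]_eq = 6.7338e-04 M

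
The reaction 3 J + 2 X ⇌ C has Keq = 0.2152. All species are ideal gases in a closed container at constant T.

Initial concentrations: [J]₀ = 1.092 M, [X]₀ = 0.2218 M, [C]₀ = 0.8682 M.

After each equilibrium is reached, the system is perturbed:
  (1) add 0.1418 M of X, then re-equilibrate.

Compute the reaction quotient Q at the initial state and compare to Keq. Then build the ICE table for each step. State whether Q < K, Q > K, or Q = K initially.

Q₀ = 13.55 vs Keq = 0.2152 ⇒ Q>K, reverse
Step 1:
                   J          X          C
  I            1.092     0.2218     0.8682
  C           0.7191     0.4794    -0.2397
  E            1.811     0.7012     0.6285
  solve Keq expr → x = -0.2397; check Q = 0.2152
Then add 0.1418 M of X.
Step 2:
                   J          X          C
  I            1.811      0.843     0.6285
  C         -0.09534   -0.06356    0.03178
  E            1.716     0.7794     0.6603
  solve Keq expr → x = 0.03178; check Q = 0.2152

Q₀ = 13.55; Q > K (proceeds reverse)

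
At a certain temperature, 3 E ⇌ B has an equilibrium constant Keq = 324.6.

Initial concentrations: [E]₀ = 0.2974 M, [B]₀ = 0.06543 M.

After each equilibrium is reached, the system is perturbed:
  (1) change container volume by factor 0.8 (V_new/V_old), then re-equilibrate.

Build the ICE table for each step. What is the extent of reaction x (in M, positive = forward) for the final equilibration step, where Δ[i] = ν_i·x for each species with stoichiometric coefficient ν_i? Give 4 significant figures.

Q₀ = 2.487 vs Keq = 324.6 ⇒ Q<K, forward
Step 1:
                  E         B
  Initial    0.2974   0.06543
  Change     -0.222   0.07398
  Equil     0.07545    0.1394
  solve Keq expr → x = 0.07398; check Q = 324.6
Then change container volume by factor 0.8 (V_new/V_old).
Step 2:
                  E         B
  Initial   0.09431    0.1743
  Change    -0.0124  0.004133
  Equil     0.08191    0.1784
  solve Keq expr → x = 0.004133; check Q = 324.6

x = 0.004133 M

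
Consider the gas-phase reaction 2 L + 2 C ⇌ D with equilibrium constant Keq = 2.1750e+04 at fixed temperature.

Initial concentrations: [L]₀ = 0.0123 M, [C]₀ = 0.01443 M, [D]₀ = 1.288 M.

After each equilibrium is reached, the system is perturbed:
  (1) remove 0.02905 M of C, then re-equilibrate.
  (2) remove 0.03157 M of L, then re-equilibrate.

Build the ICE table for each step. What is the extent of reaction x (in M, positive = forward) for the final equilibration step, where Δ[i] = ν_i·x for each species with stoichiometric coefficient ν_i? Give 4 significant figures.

x = -0.007326 M

Q₀ = 4.0886e+07 vs Keq = 2.1750e+04 ⇒ Q>K, reverse
Step 1:
                   L          C          D
  I           0.0123    0.01443      1.288
  C          0.07373    0.07373   -0.03687
  E          0.08603    0.08816      1.251
  solve Keq expr → x = -0.03687; check Q = 2.1750e+04
Then remove 0.02905 M of C.
Step 2:
                   L          C          D
  I          0.08603    0.05911      1.251
  C          0.01542    0.01542   -0.00771
  E           0.1014    0.07453      1.243
  solve Keq expr → x = -0.00771; check Q = 2.1750e+04
Then remove 0.03157 M of L.
Step 3:
                   L          C          D
  I          0.06988    0.07453      1.243
  C          0.01465    0.01465  -0.007326
  E          0.08453    0.08918      1.236
  solve Keq expr → x = -0.007326; check Q = 2.1750e+04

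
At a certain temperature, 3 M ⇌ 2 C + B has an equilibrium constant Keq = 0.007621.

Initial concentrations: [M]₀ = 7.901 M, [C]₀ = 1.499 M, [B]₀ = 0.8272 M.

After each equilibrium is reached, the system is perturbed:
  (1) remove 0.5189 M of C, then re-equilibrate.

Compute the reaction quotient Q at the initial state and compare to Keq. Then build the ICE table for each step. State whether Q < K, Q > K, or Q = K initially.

Q₀ = 0.003768; Q < K (proceeds forward)

Q₀ = 0.003768 vs Keq = 0.007621 ⇒ Q<K, forward
Step 1:
                   M          C          B
  Initial      7.901      1.499     0.8272
  Change     -0.4478     0.2986     0.1493
  Equil        7.453      1.798     0.9765
  solve Keq expr → x = 0.1493; check Q = 0.007621
Then remove 0.5189 M of C.
Step 2:
                   M          C          B
  Initial      7.453      1.279     0.9765
  Change     -0.4056     0.2704     0.1352
  Equil        7.048      1.549      1.112
  solve Keq expr → x = 0.1352; check Q = 0.007621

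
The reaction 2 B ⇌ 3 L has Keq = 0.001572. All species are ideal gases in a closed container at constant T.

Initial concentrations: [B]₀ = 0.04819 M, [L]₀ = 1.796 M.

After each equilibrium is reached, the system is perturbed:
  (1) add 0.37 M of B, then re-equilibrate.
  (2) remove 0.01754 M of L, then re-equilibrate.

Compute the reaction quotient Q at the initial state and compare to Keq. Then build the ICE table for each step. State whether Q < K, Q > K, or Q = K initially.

Q₀ = 2495 vs Keq = 0.001572 ⇒ Q>K, reverse
Step 1:
                  B         L
  I         0.04819     1.796
  C           1.112    -1.668
  E            1.16    0.1284
  solve Keq expr → x = -0.5559; check Q = 0.001572
Then add 0.37 M of B.
Step 2:
                  B         L
  I            1.53    0.1284
  C         -0.0166    0.0249
  E           1.513    0.1533
  solve Keq expr → x = 0.0083; check Q = 0.001572
Then remove 0.01754 M of L.
Step 3:
                  B         L
  I           1.513    0.1357
  C        -0.01119   0.01678
  E           1.502    0.1525
  solve Keq expr → x = 0.005595; check Q = 0.001572

Q₀ = 2495; Q > K (proceeds reverse)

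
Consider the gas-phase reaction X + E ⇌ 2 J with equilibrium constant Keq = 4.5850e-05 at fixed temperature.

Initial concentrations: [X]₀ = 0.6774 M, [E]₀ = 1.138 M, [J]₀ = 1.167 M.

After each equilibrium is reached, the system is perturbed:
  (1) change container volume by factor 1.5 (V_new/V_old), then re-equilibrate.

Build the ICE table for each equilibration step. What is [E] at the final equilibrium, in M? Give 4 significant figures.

Q₀ = 1.767 vs Keq = 4.5850e-05 ⇒ Q>K, reverse
Step 1:
                  X         E         J
  Initial    0.6774     1.138     1.167
  Change     0.5785    0.5785    -1.157
  Equil       1.256     1.717  0.009942
  solve Keq expr → x = -0.5785; check Q = 4.5850e-05
Then change container volume by factor 1.5 (V_new/V_old).
Step 2:
                  X         E         J
  Initial    0.8373     1.144  0.006628
  Change          0         0         0
  Equil      0.8373     1.144  0.006628
  solve Keq expr → x = 0; check Q = 4.5850e-05

[E]_eq = 1.144 M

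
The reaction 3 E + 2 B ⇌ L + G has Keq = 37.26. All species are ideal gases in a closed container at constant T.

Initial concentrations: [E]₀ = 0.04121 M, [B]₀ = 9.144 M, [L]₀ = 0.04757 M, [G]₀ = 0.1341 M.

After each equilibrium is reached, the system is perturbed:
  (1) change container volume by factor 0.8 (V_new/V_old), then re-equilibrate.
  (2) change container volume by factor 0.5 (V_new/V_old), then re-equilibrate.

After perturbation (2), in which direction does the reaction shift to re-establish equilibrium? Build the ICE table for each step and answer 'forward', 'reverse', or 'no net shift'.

Direction: forward

Q₀ = 1.09 vs Keq = 37.26 ⇒ Q<K, forward
Step 1:
                  E         B         L         G
  init      0.04121     9.144   0.04757    0.1341
  Δ        -0.02743  -0.01829  0.009143  0.009143
  eq        0.01378     9.126   0.05671    0.1432
  solve Keq expr → x = 0.009143; check Q = 37.26
Then change container volume by factor 0.8 (V_new/V_old).
Step 2:
                  E         B         L         G
  init      0.01723     11.41   0.07089    0.1791
  Δ       -0.003343 -0.002229  0.001114  0.001114
  eq        0.01388      11.4   0.07201    0.1802
  solve Keq expr → x = 0.001114; check Q = 37.26
Then change container volume by factor 0.5 (V_new/V_old).
Step 3:
                  E         B         L         G
  init      0.02777     22.81     0.144    0.3603
  Δ        -0.01368 -0.009118  0.004559  0.004559
  eq        0.01409      22.8    0.1486    0.3649
  solve Keq expr → x = 0.004559; check Q = 37.26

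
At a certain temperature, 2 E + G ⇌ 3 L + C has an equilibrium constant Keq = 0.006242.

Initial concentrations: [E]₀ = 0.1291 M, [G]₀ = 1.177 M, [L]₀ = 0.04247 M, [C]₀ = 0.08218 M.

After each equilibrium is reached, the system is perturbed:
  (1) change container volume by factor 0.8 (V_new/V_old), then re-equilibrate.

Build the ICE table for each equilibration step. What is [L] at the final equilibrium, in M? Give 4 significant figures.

[L]_eq = 0.1062 M

Q₀ = 3.2091e-04 vs Keq = 0.006242 ⇒ Q<K, forward
Step 1:
                  E         G         L         C
  Initial    0.1291     1.177   0.04247   0.08218
  Change   -0.03119  -0.01559   0.04678   0.01559
  Equil     0.09791     1.161   0.08925   0.09777
  solve Keq expr → x = 0.01559; check Q = 0.006242
Then change container volume by factor 0.8 (V_new/V_old).
Step 2:
                  E         G         L         C
  Initial    0.1224     1.452    0.1116    0.1222
  Change   0.003604  0.001802 -0.005406 -0.001802
  Equil       0.126     1.454    0.1062    0.1204
  solve Keq expr → x = -0.001802; check Q = 0.006242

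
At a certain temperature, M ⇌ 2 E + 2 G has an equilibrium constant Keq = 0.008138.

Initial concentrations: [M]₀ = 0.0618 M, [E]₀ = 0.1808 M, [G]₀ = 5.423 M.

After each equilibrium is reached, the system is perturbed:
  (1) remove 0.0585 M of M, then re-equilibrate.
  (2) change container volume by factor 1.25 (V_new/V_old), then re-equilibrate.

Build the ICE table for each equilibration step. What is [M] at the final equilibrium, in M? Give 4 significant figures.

[M]_eq = 0.07208 M

Q₀ = 15.56 vs Keq = 0.008138 ⇒ Q>K, reverse
Step 1:
                   M          E          G
  I           0.0618     0.1808      5.423
  C          0.08708    -0.1742    -0.1742
  E           0.1489   0.006632      5.249
  solve Keq expr → x = -0.08708; check Q = 0.008138
Then remove 0.0585 M of M.
Step 2:
                   M          E          G
  I          0.09038   0.006632      5.249
  C       7.2129e-04  -0.001443  -0.001443
  E          0.09111   0.005189      5.247
  solve Keq expr → x = -7.2129e-04; check Q = 0.008138
Then change container volume by factor 1.25 (V_new/V_old).
Step 3:
                   M          E          G
  I          0.07288   0.004151      4.198
  C       -8.0792e-04   0.001616   0.001616
  E          0.07208   0.005767        4.2
  solve Keq expr → x = 8.0792e-04; check Q = 0.008138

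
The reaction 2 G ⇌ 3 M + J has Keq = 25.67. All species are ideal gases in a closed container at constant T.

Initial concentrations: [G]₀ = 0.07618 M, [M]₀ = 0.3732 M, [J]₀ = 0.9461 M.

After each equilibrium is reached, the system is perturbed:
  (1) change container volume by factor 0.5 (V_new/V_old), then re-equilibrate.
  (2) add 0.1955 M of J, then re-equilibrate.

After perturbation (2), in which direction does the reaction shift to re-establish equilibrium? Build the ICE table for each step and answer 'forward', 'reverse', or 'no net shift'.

Q₀ = 8.474 vs Keq = 25.67 ⇒ Q<K, forward
Step 1:
                  G         M         J
  Initial   0.07618    0.3732    0.9461
  Change   -0.02525   0.03787   0.01262
  Equil     0.05093    0.4111    0.9587
  solve Keq expr → x = 0.01262; check Q = 25.67
Then change container volume by factor 0.5 (V_new/V_old).
Step 2:
                  G         M         J
  Initial    0.1019    0.8221     1.917
  Change    0.06519  -0.09778  -0.03259
  Equil      0.1671    0.7244     1.885
  solve Keq expr → x = -0.03259; check Q = 25.67
Then add 0.1955 M of J.
Step 3:
                  G         M         J
  Initial    0.1671    0.7244      2.08
  Change   0.005401 -0.008102 -0.002701
  Equil      0.1725    0.7163     2.078
  solve Keq expr → x = -0.002701; check Q = 25.67

Direction: reverse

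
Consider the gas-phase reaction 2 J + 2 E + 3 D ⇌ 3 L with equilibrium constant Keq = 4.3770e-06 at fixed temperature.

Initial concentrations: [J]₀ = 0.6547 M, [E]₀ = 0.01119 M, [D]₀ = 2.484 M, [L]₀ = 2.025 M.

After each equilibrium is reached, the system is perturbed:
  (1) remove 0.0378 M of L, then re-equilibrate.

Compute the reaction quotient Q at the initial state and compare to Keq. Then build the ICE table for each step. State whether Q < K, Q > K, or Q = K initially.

Q₀ = 1.0094e+04 vs Keq = 4.3770e-06 ⇒ Q>K, reverse
Step 1:
                   J          E          D          L
  I           0.6547    0.01119      2.484      2.025
  C            1.263      1.263      1.895     -1.895
  E            1.918      1.275      4.379       0.13
  solve Keq expr → x = -0.6317; check Q = 4.3770e-06
Then remove 0.0378 M of L.
Step 2:
                   J          E          D          L
  I            1.918      1.275      4.379    0.09219
  C         -0.02282   -0.02282   -0.03423    0.03423
  E            1.895      1.252      4.345     0.1264
  solve Keq expr → x = 0.01141; check Q = 4.3770e-06

Q₀ = 1.0094e+04; Q > K (proceeds reverse)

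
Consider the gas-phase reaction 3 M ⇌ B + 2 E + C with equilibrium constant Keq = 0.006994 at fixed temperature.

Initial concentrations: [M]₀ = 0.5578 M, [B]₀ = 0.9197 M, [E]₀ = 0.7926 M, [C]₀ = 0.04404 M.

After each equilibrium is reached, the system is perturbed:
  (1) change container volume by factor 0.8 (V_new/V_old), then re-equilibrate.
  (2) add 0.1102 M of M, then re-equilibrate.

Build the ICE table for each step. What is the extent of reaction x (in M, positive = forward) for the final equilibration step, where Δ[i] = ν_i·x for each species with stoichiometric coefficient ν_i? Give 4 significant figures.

Q₀ = 0.1466 vs Keq = 0.006994 ⇒ Q>K, reverse
Step 1:
                    M           B           E           C
  init         0.5578      0.9197      0.7926     0.04404
  Δ            0.1177    -0.03924    -0.07848    -0.03924
  eq           0.6755      0.8805      0.7141    0.004801
  solve Keq expr → x = -0.03924; check Q = 0.006994
Then change container volume by factor 0.8 (V_new/V_old).
Step 2:
                    M           B           E           C
  init         0.8444       1.101      0.8927    0.006002
  Δ          0.003342   -0.001114   -0.002228   -0.001114
  eq           0.8477       1.099      0.8904    0.004888
  solve Keq expr → x = -0.001114; check Q = 0.006994
Then add 0.1102 M of M.
Step 3:
                    M           B           E           C
  init         0.9579       1.099      0.8904    0.004888
  Δ         -0.005888    0.001963    0.003925    0.001963
  eq            0.952       1.101      0.8944    0.006851
  solve Keq expr → x = 0.001963; check Q = 0.006994

x = 0.001963 M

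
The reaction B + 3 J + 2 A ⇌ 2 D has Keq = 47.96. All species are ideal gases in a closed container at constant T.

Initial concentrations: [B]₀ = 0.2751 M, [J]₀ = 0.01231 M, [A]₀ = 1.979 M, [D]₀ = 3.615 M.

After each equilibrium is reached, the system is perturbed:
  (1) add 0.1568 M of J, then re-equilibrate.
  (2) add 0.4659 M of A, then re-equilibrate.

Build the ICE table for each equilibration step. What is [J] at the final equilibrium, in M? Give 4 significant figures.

[J]_eq = 0.4561 M

Q₀ = 6.5022e+06 vs Keq = 47.96 ⇒ Q>K, reverse
Step 1:
                  B         J         A         D
  init       0.2751   0.01231     1.979     3.615
  Δ           0.152     0.456     0.304    -0.304
  eq         0.4271    0.4683     2.283     3.311
  solve Keq expr → x = -0.152; check Q = 47.96
Then add 0.1568 M of J.
Step 2:
                  B         J         A         D
  init       0.4271    0.6251     2.283     3.311
  Δ        -0.04041   -0.1212  -0.08081   0.08081
  eq         0.3867    0.5039     2.202     3.392
  solve Keq expr → x = 0.04041; check Q = 47.96
Then add 0.4659 M of A.
Step 3:
                  B         J         A         D
  init       0.3867    0.5039     2.668     3.392
  Δ        -0.01593   -0.0478  -0.03187   0.03187
  eq         0.3708    0.4561     2.636     3.424
  solve Keq expr → x = 0.01593; check Q = 47.96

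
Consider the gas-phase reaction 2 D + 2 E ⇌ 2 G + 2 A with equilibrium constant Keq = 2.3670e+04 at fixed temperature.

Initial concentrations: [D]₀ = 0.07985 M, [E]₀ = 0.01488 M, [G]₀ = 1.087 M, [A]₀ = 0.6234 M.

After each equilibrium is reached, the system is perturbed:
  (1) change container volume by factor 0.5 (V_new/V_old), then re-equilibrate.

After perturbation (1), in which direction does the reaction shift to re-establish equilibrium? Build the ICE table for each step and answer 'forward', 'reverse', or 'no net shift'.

Q₀ = 3.2526e+05 vs Keq = 2.3670e+04 ⇒ Q>K, reverse
Step 1:
                  D         E         G         A
  I         0.07985   0.01488     1.087    0.6234
  C         0.02467   0.02467  -0.02467  -0.02467
  E          0.1045   0.03955     1.062    0.5987
  solve Keq expr → x = -0.01234; check Q = 2.3670e+04
Then change container volume by factor 0.5 (V_new/V_old).
Step 2:
                  D         E         G         A
  I           0.209   0.07911     2.125     1.197
  C               0         0         0         0
  E           0.209   0.07911     2.125     1.197
  solve Keq expr → x = 0; check Q = 2.3670e+04

Direction: no net shift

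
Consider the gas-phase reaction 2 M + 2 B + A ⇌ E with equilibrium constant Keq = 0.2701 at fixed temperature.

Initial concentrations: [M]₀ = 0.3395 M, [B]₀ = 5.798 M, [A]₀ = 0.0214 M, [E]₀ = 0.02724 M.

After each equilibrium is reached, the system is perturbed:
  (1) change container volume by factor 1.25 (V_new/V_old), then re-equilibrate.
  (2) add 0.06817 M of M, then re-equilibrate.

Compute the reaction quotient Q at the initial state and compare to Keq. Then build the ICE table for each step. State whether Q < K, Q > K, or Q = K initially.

Q₀ = 0.3285; Q > K (proceeds reverse)

Q₀ = 0.3285 vs Keq = 0.2701 ⇒ Q>K, reverse
Step 1:
                    M           B           A           E
  init         0.3395       5.798      0.0214     0.02724
  Δ          0.004114    0.004114    0.002057   -0.002057
  eq           0.3436       5.802     0.02346     0.02518
  solve Keq expr → x = -0.002057; check Q = 0.2701
Then change container volume by factor 1.25 (V_new/V_old).
Step 2:
                    M           B           A           E
  init         0.2749       4.642     0.01877     0.02015
  Δ           0.01466     0.01466    0.007332   -0.007332
  eq           0.2896       4.656      0.0261     0.01281
  solve Keq expr → x = -0.007332; check Q = 0.2701
Then add 0.06817 M of M.
Step 3:
                    M           B           A           E
  init         0.3577       4.656      0.0261     0.01281
  Δ         -0.006912   -0.006912   -0.003456    0.003456
  eq           0.3508       4.649     0.02264     0.01627
  solve Keq expr → x = 0.003456; check Q = 0.2701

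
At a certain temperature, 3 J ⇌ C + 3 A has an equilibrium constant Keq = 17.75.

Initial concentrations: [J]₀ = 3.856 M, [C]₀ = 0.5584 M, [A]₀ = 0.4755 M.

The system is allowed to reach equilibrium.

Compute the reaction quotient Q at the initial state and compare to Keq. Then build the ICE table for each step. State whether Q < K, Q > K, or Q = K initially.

Q₀ = 0.001047; Q < K (proceeds forward)

Q₀ = 0.001047 vs Keq = 17.75 ⇒ Q<K, forward
Step 1:
                    J           C           A
  Initial       3.856      0.5584      0.4755
  Change       -2.554      0.8513       2.554
  Equil         1.302        1.41       3.029
  solve Keq expr → x = 0.8513; check Q = 17.75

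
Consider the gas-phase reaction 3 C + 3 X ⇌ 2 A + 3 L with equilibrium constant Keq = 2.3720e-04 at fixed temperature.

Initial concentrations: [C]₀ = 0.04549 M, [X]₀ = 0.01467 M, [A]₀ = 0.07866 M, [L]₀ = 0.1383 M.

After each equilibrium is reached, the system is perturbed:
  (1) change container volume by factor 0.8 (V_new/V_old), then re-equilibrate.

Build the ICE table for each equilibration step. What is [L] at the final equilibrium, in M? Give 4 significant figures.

[L]_eq = 0.03968 M

Q₀ = 5.5073e+04 vs Keq = 2.3720e-04 ⇒ Q>K, reverse
Step 1:
                  C         X         A         L
  Initial   0.04549   0.01467   0.07866    0.1383
  Change     0.1073    0.1073   -0.0715   -0.1073
  Equil      0.1527    0.1219  0.007156   0.03104
  solve Keq expr → x = -0.03575; check Q = 2.3720e-04
Then change container volume by factor 0.8 (V_new/V_old).
Step 2:
                  C         X         A         L
  Initial    0.1909    0.1524  0.008945   0.03881
  Change  -8.7042e-04 -8.7042e-04 5.8028e-04 8.7042e-04
  Equil      0.1901    0.1515  0.009526   0.03968
  solve Keq expr → x = 2.9014e-04; check Q = 2.3720e-04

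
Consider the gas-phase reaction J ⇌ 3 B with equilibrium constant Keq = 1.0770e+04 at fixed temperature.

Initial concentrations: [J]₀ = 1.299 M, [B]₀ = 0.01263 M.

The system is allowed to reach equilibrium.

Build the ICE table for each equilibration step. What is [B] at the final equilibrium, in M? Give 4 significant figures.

[B]_eq = 3.893 M

Q₀ = 1.5510e-06 vs Keq = 1.0770e+04 ⇒ Q<K, forward
Step 1:
                    J           B
  init          1.299     0.01263
  Δ            -1.294       3.881
  eq         0.005479       3.893
  solve Keq expr → x = 1.294; check Q = 1.0770e+04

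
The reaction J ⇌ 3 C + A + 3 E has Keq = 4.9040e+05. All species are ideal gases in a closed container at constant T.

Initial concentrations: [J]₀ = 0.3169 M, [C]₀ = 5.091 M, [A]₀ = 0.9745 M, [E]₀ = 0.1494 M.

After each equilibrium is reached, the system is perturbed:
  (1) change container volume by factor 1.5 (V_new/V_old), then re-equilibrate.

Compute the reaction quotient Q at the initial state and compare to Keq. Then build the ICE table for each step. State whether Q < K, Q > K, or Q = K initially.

Q₀ = 1.353; Q < K (proceeds forward)

Q₀ = 1.353 vs Keq = 4.9040e+05 ⇒ Q<K, forward
Step 1:
                    J           C           A           E
  init         0.3169       5.091      0.9745      0.1494
  Δ           -0.3161      0.9484      0.3161      0.9484
  eq       7.6701e-04       6.039       1.291       1.098
  solve Keq expr → x = 0.3161; check Q = 4.9040e+05
Then change container volume by factor 1.5 (V_new/V_old).
Step 2:
                    J           C           A           E
  init     5.1134e-04       4.026      0.8604      0.7319
  Δ       -4.6612e-04    0.001398  4.6612e-04    0.001398
  eq       4.5221e-05       4.028      0.8609      0.7333
  solve Keq expr → x = 4.6612e-04; check Q = 4.9040e+05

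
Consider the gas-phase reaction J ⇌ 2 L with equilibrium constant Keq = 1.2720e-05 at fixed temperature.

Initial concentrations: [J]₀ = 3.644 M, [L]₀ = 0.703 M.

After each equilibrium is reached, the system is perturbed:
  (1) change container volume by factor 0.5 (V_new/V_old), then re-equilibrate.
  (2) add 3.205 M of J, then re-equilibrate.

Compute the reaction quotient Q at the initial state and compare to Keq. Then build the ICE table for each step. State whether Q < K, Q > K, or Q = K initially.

Q₀ = 0.1356; Q > K (proceeds reverse)

Q₀ = 0.1356 vs Keq = 1.2720e-05 ⇒ Q>K, reverse
Step 1:
                  J         L
  I           3.644     0.703
  C          0.3479   -0.6959
  E           3.992  0.007126
  solve Keq expr → x = -0.3479; check Q = 1.2720e-05
Then change container volume by factor 0.5 (V_new/V_old).
Step 2:
                  J         L
  I           7.984   0.01425
  C        0.002086 -0.004173
  E           7.986   0.01008
  solve Keq expr → x = -0.002086; check Q = 1.2720e-05
Then add 3.205 M of J.
Step 3:
                  J         L
  I           11.19   0.01008
  C       -9.2588e-04  0.001852
  E           11.19   0.01193
  solve Keq expr → x = 9.2588e-04; check Q = 1.2720e-05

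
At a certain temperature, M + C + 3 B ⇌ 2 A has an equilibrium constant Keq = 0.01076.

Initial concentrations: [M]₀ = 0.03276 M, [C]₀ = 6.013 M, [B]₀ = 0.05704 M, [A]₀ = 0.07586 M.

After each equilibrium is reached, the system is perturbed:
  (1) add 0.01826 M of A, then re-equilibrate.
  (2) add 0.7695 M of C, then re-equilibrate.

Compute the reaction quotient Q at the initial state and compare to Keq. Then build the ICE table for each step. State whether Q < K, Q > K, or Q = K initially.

Q₀ = 157.4; Q > K (proceeds reverse)

Q₀ = 157.4 vs Keq = 0.01076 ⇒ Q>K, reverse
Step 1:
                   M          C          B          A
  init       0.03276      6.013    0.05704    0.07586
  Δ          0.03571    0.03571     0.1071   -0.07142
  eq         0.06847      6.049     0.1642    0.00444
  solve Keq expr → x = -0.03571; check Q = 0.01076
Then add 0.01826 M of A.
Step 2:
                   M          C          B          A
  init       0.06847      6.049     0.1642     0.0227
  Δ         0.008431   0.008431    0.02529   -0.01686
  eq          0.0769      6.057     0.1895   0.005838
  solve Keq expr → x = -0.008431; check Q = 0.01076
Then add 0.7695 M of C.
Step 3:
                   M          C          B          A
  init        0.0769      6.827     0.1895   0.005838
  Δ       -1.6445e-04 -1.6445e-04 -4.9334e-04 3.2890e-04
  eq         0.07674      6.826      0.189   0.006167
  solve Keq expr → x = 1.6445e-04; check Q = 0.01076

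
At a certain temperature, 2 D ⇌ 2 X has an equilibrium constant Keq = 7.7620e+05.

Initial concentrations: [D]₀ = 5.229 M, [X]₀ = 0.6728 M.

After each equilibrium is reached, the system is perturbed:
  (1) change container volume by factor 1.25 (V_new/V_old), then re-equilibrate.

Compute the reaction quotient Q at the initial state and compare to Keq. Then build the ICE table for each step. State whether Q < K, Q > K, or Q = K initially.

Q₀ = 0.01656 vs Keq = 7.7620e+05 ⇒ Q<K, forward
Step 1:
                  D         X
  init        5.229    0.6728
  Δ          -5.222     5.222
  eq       0.006691     5.895
  solve Keq expr → x = 2.611; check Q = 7.7620e+05
Then change container volume by factor 1.25 (V_new/V_old).
Step 2:
                  D         X
  init     0.005353     4.716
  Δ               0         0
  eq       0.005353     4.716
  solve Keq expr → x = 0; check Q = 7.7620e+05

Q₀ = 0.01656; Q < K (proceeds forward)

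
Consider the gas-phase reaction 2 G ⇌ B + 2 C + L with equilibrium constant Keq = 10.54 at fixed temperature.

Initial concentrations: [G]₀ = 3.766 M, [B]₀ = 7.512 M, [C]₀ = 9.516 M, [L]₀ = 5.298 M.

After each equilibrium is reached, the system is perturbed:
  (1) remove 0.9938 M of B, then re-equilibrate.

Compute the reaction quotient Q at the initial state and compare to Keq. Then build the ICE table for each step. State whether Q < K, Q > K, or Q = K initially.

Q₀ = 254.1 vs Keq = 10.54 ⇒ Q>K, reverse
Step 1:
                  G         B         C         L
  I           3.766     7.512     9.516     5.298
  C           3.838    -1.919    -3.838    -1.919
  E           7.604     5.593     5.678     3.379
  solve Keq expr → x = -1.919; check Q = 10.54
Then remove 0.9938 M of B.
Step 2:
                  G         B         C         L
  I           7.604     4.599     5.678     3.379
  C         -0.2261     0.113    0.2261     0.113
  E           7.378     4.712     5.904     3.492
  solve Keq expr → x = 0.113; check Q = 10.54

Q₀ = 254.1; Q > K (proceeds reverse)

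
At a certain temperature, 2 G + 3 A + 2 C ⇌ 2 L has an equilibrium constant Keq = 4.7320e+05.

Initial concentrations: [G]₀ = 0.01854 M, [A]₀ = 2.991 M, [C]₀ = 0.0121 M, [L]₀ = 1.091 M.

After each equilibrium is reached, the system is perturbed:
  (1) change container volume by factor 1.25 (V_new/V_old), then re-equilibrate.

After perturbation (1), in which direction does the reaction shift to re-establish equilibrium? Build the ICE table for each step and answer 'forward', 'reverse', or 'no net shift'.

Direction: reverse

Q₀ = 8.8391e+05 vs Keq = 4.7320e+05 ⇒ Q>K, reverse
Step 1:
                   G          A          C          L
  Initial    0.01854      2.991     0.0121      1.091
  Change    0.002449   0.003673   0.002449  -0.002449
  Equil      0.02099      2.995    0.01455      1.089
  solve Keq expr → x = -0.001224; check Q = 4.7320e+05
Then change container volume by factor 1.25 (V_new/V_old).
Step 2:
                   G          A          C          L
  Initial    0.01679      2.396    0.01164     0.8708
  Change    0.004358   0.006536   0.004358  -0.004358
  Equil      0.02115      2.402      0.016     0.8665
  solve Keq expr → x = -0.002179; check Q = 4.7320e+05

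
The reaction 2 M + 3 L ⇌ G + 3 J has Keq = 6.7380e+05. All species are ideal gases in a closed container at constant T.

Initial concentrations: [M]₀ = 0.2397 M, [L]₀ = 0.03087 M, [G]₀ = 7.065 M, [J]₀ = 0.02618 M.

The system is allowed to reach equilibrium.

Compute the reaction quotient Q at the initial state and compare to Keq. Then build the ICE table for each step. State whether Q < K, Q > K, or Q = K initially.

Q₀ = 75 vs Keq = 6.7380e+05 ⇒ Q<K, forward
Step 1:
                    M           L           G           J
  init         0.2397     0.03087       7.065     0.02618
  Δ          -0.01843    -0.02765    0.009216     0.02765
  eq           0.2213    0.003222       7.074     0.05383
  solve Keq expr → x = 0.009216; check Q = 6.7380e+05

Q₀ = 75; Q < K (proceeds forward)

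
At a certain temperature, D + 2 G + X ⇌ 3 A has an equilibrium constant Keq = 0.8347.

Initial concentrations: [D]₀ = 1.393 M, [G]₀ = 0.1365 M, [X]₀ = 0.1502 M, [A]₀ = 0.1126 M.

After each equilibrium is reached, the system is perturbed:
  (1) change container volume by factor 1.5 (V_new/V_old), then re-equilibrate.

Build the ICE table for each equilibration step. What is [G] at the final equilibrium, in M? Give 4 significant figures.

Q₀ = 0.3662 vs Keq = 0.8347 ⇒ Q<K, forward
Step 1:
                    D           G           X           A
  init          1.393      0.1365      0.1502      0.1126
  Δ         -0.007387    -0.01477   -0.007387     0.02216
  eq            1.386      0.1217      0.1428      0.1348
  solve Keq expr → x = 0.007387; check Q = 0.8347
Then change container volume by factor 1.5 (V_new/V_old).
Step 2:
                    D           G           X           A
  init         0.9237     0.08115     0.09521     0.08984
  Δ          0.002475    0.004949    0.002475   -0.007424
  eq           0.9262      0.0861     0.09768     0.08242
  solve Keq expr → x = -0.002475; check Q = 0.8347

[G]_eq = 0.0861 M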